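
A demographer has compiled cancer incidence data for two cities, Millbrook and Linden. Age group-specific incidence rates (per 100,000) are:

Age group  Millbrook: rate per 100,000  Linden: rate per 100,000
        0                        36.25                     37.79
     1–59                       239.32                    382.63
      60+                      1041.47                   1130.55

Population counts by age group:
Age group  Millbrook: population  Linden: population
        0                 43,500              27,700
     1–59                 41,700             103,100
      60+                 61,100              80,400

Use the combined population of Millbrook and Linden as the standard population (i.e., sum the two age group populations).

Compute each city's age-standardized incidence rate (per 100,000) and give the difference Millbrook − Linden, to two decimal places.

Combined standard total = 357,500; weights = 0.1992, 0.4050, 0.3958.
Millbrook: 0.1992×36.25 + 0.4050×239.32 + 0.3958×1041.47 = 516.3707 per 100,000.
Linden: 0.1992×37.79 + 0.4050×382.63 + 0.3958×1130.55 = 609.9813 per 100,000.
Difference = 516.3707 − 609.9813 = -93.6105.

-93.61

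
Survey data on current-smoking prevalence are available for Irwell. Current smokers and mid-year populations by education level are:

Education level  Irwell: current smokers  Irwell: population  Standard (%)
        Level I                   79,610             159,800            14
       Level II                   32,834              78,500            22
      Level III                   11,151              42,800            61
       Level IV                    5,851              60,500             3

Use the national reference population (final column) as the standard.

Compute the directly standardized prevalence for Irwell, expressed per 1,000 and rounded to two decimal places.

323.59

Education-specific rates per 1,000 for Irwell: 498.185, 418.268, 260.537, 96.711.
Standard weights: 0.14, 0.22, 0.61, 0.03.
Standardized rate: 0.1400×498.185 + 0.2200×418.268 + 0.6100×260.537 + 0.0300×96.711 = 323.5939 per 1,000.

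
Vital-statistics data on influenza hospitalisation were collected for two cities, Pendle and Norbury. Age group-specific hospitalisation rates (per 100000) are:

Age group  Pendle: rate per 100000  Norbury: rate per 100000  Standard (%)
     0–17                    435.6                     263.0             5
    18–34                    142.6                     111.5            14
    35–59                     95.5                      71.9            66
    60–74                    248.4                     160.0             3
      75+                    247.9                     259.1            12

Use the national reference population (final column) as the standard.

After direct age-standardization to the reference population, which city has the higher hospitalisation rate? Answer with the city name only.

Pendle

Standard weights: 0.05, 0.14, 0.66, 0.03, 0.12.
Pendle: 0.0500×435.6 + 0.1400×142.6 + 0.6600×95.5 + 0.0300×248.4 + 0.1200×247.9 = 141.9740 per 100000.
Norbury: 0.0500×263.0 + 0.1400×111.5 + 0.6600×71.9 + 0.0300×160.0 + 0.1200×259.1 = 112.1060 per 100000.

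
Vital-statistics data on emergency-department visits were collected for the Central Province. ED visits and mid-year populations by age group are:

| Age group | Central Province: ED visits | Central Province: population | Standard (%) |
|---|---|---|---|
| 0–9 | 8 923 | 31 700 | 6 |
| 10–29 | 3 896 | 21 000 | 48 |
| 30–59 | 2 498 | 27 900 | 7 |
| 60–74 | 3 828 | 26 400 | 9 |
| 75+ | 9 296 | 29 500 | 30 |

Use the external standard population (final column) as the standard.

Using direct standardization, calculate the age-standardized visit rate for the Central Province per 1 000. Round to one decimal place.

Age-specific rates per 1 000 for the Central Province: 281.483, 185.524, 89.534, 145.000, 315.119.
Standard weights: 0.06, 0.48, 0.07, 0.09, 0.30.
Standardized rate: 0.0600×281.483 + 0.4800×185.524 + 0.0700×89.534 + 0.0900×145.000 + 0.3000×315.119 = 219.7934 per 1 000.

219.8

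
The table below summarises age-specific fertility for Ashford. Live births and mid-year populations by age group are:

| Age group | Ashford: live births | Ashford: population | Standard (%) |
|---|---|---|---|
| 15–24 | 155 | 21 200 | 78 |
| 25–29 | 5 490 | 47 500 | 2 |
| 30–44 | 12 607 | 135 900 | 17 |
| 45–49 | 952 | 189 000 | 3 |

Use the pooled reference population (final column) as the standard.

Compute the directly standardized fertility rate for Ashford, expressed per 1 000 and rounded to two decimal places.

23.94

Age-specific rates per 1 000 for Ashford: 7.311, 115.579, 92.767, 5.037.
Standard weights: 0.78, 0.02, 0.17, 0.03.
Standardized rate: 0.7800×7.311 + 0.0200×115.579 + 0.1700×92.767 + 0.0300×5.037 = 23.9359 per 1 000.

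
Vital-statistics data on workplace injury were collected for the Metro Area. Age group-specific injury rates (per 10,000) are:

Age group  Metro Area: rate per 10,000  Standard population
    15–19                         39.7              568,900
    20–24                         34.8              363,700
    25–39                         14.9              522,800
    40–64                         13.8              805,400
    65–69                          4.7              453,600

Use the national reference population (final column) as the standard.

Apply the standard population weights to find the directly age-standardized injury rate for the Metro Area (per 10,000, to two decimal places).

Standard total = 2,714,400; weights = 0.2096, 0.1340, 0.1926, 0.2967, 0.1671.
Standardized rate: 0.2096×39.7 + 0.1340×34.8 + 0.1926×14.9 + 0.2967×13.8 + 0.1671×4.7 = 20.7332 per 10,000.

20.73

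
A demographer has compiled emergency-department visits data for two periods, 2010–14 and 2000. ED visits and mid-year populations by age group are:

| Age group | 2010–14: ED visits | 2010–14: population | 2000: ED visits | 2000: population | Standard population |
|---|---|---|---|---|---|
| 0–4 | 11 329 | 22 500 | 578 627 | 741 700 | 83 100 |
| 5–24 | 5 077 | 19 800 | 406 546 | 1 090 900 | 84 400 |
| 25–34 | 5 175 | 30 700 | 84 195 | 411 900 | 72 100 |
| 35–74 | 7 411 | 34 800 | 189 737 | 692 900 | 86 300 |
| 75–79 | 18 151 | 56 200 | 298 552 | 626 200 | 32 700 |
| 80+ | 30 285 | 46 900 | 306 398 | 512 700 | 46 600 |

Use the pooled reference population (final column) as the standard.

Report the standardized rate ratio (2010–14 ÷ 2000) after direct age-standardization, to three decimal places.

0.756

Age-specific rates per 1 000 for 2010–14: 503.511, 256.414, 168.567, 212.960, 322.972, 645.736.
For 2000: 780.136, 372.670, 204.406, 273.830, 476.768, 597.617.
Standard total = 405 200; weights = 0.2051, 0.2083, 0.1779, 0.2130, 0.0807, 0.1150.
2010–14: 0.2051×503.511 + 0.2083×256.414 + 0.1779×168.567 + 0.2130×212.960 + 0.0807×322.972 + 0.1150×645.736 = 332.3486 per 1 000.
2000: 0.2051×780.136 + 0.2083×372.670 + 0.1779×204.406 + 0.2130×273.830 + 0.0807×476.768 + 0.1150×597.617 = 439.5143 per 1 000.
Ratio = 332.3486 ÷ 439.5143 = 0.75617.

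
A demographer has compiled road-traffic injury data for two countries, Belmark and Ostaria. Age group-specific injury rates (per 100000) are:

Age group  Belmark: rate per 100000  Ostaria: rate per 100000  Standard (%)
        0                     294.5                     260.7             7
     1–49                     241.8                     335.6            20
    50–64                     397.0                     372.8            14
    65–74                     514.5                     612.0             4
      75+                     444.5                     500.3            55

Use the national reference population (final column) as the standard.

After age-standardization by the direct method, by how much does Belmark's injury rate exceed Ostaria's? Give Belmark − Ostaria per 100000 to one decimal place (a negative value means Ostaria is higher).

Standard weights: 0.07, 0.20, 0.14, 0.04, 0.55.
Belmark: 0.0700×294.5 + 0.2000×241.8 + 0.1400×397.0 + 0.0400×514.5 + 0.5500×444.5 = 389.6100 per 100000.
Ostaria: 0.0700×260.7 + 0.2000×335.6 + 0.1400×372.8 + 0.0400×612.0 + 0.5500×500.3 = 437.2060 per 100000.
Difference = 389.6100 − 437.2060 = -47.5960.

-47.6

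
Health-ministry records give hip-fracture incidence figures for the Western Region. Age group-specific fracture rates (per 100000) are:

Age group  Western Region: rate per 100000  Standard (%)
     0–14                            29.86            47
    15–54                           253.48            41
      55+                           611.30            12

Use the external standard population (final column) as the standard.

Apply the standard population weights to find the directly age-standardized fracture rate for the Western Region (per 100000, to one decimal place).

191.3

Standard weights: 0.47, 0.41, 0.12.
Standardized rate: 0.4700×29.86 + 0.4100×253.48 + 0.1200×611.30 = 191.3170 per 100000.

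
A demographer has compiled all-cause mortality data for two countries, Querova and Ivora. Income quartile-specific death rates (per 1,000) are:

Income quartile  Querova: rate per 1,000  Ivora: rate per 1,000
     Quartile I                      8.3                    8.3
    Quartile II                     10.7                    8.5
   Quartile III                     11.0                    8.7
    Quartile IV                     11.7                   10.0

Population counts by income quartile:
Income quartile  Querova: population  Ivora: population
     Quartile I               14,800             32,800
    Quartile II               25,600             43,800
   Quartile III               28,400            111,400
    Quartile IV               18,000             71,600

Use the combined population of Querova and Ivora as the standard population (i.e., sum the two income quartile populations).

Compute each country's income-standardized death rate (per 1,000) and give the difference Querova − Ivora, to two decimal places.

Combined standard total = 346,400; weights = 0.1374, 0.2003, 0.4036, 0.2587.
Querova: 0.1374×8.3 + 0.2003×10.7 + 0.4036×11.0 + 0.2587×11.7 = 10.7499 per 1,000.
Ivora: 0.1374×8.3 + 0.2003×8.5 + 0.4036×8.7 + 0.2587×10.0 = 8.9412 per 1,000.
Difference = 10.7499 − 8.9412 = 1.8087.

1.81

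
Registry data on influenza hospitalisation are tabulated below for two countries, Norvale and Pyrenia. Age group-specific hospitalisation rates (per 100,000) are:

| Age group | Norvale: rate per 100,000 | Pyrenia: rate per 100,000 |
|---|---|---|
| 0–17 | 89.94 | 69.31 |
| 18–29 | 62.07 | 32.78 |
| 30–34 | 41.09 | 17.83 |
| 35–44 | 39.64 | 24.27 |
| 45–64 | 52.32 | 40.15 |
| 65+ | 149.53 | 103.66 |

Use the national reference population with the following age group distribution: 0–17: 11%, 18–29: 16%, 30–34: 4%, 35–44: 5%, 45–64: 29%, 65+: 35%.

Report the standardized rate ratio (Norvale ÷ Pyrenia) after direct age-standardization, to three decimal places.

Standard weights: 0.11, 0.16, 0.04, 0.05, 0.29, 0.35.
Norvale: 0.1100×89.94 + 0.1600×62.07 + 0.0400×41.09 + 0.0500×39.64 + 0.2900×52.32 + 0.3500×149.53 = 90.9585 per 100,000.
Pyrenia: 0.1100×69.31 + 0.1600×32.78 + 0.0400×17.83 + 0.0500×24.27 + 0.2900×40.15 + 0.3500×103.66 = 62.7201 per 100,000.
Ratio = 90.9585 ÷ 62.7201 = 1.45023.

1.450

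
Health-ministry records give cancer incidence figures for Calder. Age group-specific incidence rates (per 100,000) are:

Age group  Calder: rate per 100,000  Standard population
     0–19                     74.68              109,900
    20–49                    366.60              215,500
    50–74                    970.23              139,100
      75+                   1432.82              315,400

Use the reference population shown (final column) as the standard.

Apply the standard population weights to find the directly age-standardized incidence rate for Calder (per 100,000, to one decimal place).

864.3

Standard total = 779,900; weights = 0.1409, 0.2763, 0.1784, 0.4044.
Standardized rate: 0.1409×74.68 + 0.2763×366.60 + 0.1784×970.23 + 0.4044×1432.82 = 864.3160 per 100,000.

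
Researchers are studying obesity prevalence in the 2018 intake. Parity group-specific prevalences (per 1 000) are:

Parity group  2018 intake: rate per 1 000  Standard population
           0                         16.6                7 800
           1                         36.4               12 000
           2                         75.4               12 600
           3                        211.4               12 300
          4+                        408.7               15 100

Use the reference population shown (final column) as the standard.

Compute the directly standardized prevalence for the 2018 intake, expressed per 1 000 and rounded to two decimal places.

Standard total = 59 800; weights = 0.1304, 0.2007, 0.2107, 0.2057, 0.2525.
Standardized rate: 0.1304×16.6 + 0.2007×36.4 + 0.2107×75.4 + 0.2057×211.4 + 0.2525×408.7 = 172.0386 per 1 000.

172.04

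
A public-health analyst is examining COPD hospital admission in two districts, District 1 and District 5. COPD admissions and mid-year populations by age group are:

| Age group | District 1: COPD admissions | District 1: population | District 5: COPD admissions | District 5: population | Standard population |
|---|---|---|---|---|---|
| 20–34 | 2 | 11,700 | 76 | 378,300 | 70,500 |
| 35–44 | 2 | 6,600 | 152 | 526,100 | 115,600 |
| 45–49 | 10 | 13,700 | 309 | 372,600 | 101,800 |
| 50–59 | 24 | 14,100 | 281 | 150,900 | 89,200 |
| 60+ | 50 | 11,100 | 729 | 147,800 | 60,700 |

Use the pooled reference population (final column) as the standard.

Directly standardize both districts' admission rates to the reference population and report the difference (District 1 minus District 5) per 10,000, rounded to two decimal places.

Age-specific rates per 10,000 for District 1: 1.71, 3.03, 7.30, 17.02, 45.05.
For District 5: 2.01, 2.89, 8.29, 18.62, 49.32.
Standard total = 437,800; weights = 0.1610, 0.2640, 0.2325, 0.2037, 0.1386.
District 1: 0.1610×1.71 + 0.2640×3.03 + 0.2325×7.30 + 0.2037×17.02 + 0.1386×45.05 = 12.4861 per 10,000.
District 5: 0.1610×2.01 + 0.2640×2.89 + 0.2325×8.29 + 0.2037×18.62 + 0.1386×49.32 = 13.6474 per 10,000.
Difference = 12.4861 − 13.6474 = -1.1613.

-1.16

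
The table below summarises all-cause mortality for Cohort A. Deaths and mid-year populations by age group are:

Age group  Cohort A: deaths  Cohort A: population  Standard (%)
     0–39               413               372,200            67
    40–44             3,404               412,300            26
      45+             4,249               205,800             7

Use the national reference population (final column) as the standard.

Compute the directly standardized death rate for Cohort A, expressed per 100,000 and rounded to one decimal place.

Age-specific rates per 100,000 for Cohort A: 110.96, 825.61, 2064.63.
Standard weights: 0.67, 0.26, 0.07.
Standardized rate: 0.6700×110.96 + 0.2600×825.61 + 0.0700×2064.63 = 433.5275 per 100,000.

433.5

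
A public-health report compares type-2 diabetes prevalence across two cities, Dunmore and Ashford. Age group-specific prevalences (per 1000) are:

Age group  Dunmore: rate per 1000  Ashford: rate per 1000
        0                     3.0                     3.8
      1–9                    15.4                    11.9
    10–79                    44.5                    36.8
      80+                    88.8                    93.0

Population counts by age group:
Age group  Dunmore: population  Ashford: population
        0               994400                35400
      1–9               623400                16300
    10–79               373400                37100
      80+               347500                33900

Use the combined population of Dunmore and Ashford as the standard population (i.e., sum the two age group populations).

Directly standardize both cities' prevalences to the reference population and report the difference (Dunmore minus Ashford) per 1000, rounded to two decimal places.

1.21

Combined standard total = 2461400; weights = 0.4184, 0.2599, 0.1668, 0.1550.
Dunmore: 0.4184×3.0 + 0.2599×15.4 + 0.1668×44.5 + 0.1550×88.8 = 26.4388 per 1000.
Ashford: 0.4184×3.8 + 0.2599×11.9 + 0.1668×36.8 + 0.1550×93.0 = 25.2305 per 1000.
Difference = 26.4388 − 25.2305 = 1.2083.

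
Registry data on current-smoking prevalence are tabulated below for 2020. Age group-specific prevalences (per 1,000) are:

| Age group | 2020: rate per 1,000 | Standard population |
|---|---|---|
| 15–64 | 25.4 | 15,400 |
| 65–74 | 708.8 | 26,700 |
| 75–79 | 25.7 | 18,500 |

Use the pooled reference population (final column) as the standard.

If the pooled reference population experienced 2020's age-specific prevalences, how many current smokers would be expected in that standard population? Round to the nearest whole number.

Expected current smokers = Σ (standard pop × age-specific rate ÷ 1,000)
= 15,400×25.4/1,000 + 26,700×708.8/1,000 + 18,500×25.7/1,000
= 391.16 + 18924.96 + 475.45 = 19791.57.

19792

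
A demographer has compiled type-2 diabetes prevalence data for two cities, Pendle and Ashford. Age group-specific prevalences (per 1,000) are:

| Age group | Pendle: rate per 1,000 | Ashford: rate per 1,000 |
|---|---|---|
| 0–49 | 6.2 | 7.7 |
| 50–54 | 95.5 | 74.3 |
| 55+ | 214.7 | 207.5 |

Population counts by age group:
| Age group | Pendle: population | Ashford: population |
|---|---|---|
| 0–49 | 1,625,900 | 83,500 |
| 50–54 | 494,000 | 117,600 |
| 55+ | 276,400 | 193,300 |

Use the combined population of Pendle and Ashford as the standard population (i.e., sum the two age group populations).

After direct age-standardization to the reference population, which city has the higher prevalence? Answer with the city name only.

Combined standard total = 2,790,700; weights = 0.6125, 0.2192, 0.1683.
Pendle: 0.6125×6.2 + 0.2192×95.5 + 0.1683×214.7 = 60.8631 per 1,000.
Ashford: 0.6125×7.7 + 0.2192×74.3 + 0.1683×207.5 = 55.9240 per 1,000.
The crude rates (48.66 vs 125.48) would put Ashford higher, but that reflects its age composition; once standardized to a common age structure, Pendle has the higher underlying rate.

Pendle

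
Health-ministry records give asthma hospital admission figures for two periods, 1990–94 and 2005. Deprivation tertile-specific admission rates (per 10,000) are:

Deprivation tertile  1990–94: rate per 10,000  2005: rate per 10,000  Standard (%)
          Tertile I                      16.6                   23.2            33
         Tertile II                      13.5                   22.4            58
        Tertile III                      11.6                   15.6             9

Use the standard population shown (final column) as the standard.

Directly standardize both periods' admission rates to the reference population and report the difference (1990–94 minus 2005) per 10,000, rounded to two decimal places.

Standard weights: 0.33, 0.58, 0.09.
1990–94: 0.3300×16.6 + 0.5800×13.5 + 0.0900×11.6 = 14.3520 per 10,000.
2005: 0.3300×23.2 + 0.5800×22.4 + 0.0900×15.6 = 22.0520 per 10,000.
Difference = 14.3520 − 22.0520 = -7.7000.

-7.70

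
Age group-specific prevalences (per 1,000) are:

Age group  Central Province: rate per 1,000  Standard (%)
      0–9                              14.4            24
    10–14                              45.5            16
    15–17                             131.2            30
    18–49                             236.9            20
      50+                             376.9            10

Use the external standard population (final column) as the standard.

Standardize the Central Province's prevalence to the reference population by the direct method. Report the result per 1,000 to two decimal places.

135.17

Standard weights: 0.24, 0.16, 0.30, 0.20, 0.10.
Standardized rate: 0.2400×14.4 + 0.1600×45.5 + 0.3000×131.2 + 0.2000×236.9 + 0.1000×376.9 = 135.1660 per 1,000.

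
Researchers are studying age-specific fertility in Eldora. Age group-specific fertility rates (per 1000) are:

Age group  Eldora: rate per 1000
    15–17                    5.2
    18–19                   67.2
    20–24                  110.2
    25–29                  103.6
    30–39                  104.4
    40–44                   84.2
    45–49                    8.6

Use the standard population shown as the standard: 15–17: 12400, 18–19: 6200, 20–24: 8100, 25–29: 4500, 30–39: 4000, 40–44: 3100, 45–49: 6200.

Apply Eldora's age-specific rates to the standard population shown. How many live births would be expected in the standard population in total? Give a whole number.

2572

Expected live births = Σ (standard pop × age-specific rate ÷ 1000)
= 12400×5.2/1000 + 6200×67.2/1000 + 8100×110.2/1000 + 4500×103.6/1000 + 4000×104.4/1000 + 3100×84.2/1000 + 6200×8.6/1000
= 64.48 + 416.64 + 892.62 + 466.20 + 417.60 + 261.02 + 53.32 = 2571.88.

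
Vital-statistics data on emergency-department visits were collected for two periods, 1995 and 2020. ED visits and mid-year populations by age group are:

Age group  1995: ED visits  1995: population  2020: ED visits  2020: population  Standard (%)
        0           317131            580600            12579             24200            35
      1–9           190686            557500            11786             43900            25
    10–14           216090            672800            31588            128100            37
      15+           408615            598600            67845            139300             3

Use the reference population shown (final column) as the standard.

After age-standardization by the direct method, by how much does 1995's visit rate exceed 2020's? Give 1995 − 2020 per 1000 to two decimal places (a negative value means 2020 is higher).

61.10

Age-specific rates per 1000 for 1995: 546.213, 342.038, 321.180, 682.618.
For 2020: 519.793, 268.474, 246.589, 487.042.
Standard weights: 0.35, 0.25, 0.37, 0.03.
1995: 0.3500×546.213 + 0.2500×342.038 + 0.3700×321.180 + 0.0300×682.618 = 415.9990 per 1000.
2020: 0.3500×519.793 + 0.2500×268.474 + 0.3700×246.589 + 0.0300×487.042 = 354.8952 per 1000.
Difference = 415.9990 − 354.8952 = 61.1038.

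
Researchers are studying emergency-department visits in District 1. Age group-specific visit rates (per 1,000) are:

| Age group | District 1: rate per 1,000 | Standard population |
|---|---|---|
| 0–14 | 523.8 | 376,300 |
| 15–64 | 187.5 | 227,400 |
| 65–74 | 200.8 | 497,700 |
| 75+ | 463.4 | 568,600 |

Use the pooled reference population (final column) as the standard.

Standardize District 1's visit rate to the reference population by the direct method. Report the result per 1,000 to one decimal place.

361.2

Standard total = 1,670,000; weights = 0.2253, 0.1362, 0.2980, 0.3405.
Standardized rate: 0.2253×523.8 + 0.1362×187.5 + 0.2980×200.8 + 0.3405×463.4 = 361.1801 per 1,000.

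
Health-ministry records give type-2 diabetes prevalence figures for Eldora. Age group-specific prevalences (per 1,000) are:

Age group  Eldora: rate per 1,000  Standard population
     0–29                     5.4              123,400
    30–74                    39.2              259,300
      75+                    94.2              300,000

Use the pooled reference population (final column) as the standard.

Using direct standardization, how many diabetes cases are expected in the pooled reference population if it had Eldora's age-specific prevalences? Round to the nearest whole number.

Expected diabetes cases = Σ (standard pop × age-specific rate ÷ 1,000)
= 123,400×5.4/1,000 + 259,300×39.2/1,000 + 300,000×94.2/1,000
= 666.36 + 10164.56 + 28260.00 = 39090.92.

39091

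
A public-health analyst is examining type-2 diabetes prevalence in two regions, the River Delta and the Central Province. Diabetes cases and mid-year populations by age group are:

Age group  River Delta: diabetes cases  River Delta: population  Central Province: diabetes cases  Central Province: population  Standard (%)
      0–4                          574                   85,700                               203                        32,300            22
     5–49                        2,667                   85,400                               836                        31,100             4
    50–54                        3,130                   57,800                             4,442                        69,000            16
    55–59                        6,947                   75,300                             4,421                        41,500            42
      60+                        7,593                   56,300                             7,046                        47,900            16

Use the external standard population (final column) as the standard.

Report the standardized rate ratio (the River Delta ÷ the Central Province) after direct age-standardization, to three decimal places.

0.885

Age-specific rates per 1,000 for the River Delta: 6.698, 31.230, 54.152, 92.258, 134.867.
For the Central Province: 6.285, 26.881, 64.377, 106.530, 147.098.
Standard weights: 0.22, 0.04, 0.16, 0.42, 0.16.
The River Delta: 0.2200×6.698 + 0.0400×31.230 + 0.1600×54.152 + 0.4200×92.258 + 0.1600×134.867 = 71.7139 per 1,000.
The Central Province: 0.2200×6.285 + 0.0400×26.881 + 0.1600×64.377 + 0.4200×106.530 + 0.1600×147.098 = 81.0365 per 1,000.
Ratio = 71.7139 ÷ 81.0365 = 0.88496.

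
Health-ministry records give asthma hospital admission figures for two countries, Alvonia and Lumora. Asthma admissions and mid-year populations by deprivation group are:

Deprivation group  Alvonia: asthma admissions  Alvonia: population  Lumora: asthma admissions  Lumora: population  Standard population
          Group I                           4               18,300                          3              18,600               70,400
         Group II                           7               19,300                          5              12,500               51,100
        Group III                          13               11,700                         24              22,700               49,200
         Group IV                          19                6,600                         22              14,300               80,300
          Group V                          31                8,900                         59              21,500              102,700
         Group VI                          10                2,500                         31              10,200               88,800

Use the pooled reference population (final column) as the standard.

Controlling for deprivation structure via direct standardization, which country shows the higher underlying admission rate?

Alvonia

Deprivation-specific rates per 10,000 for Alvonia: 2.19, 3.63, 11.11, 28.79, 34.83, 40.00.
For Lumora: 1.61, 4.00, 10.57, 15.38, 27.44, 30.39.
Standard total = 442,500; weights = 0.1591, 0.1155, 0.1112, 0.1815, 0.2321, 0.2007.
Alvonia: 0.1591×2.19 + 0.1155×3.63 + 0.1112×11.11 + 0.1815×28.79 + 0.2321×34.83 + 0.2007×40.00 = 23.3373 per 10,000.
Lumora: 0.1591×1.61 + 0.1155×4.00 + 0.1112×10.57 + 0.1815×15.38 + 0.2321×27.44 + 0.2007×30.39 = 17.1539 per 10,000.
The crude rates (12.48 vs 14.43) would put Lumora higher, but that reflects its deprivation composition; once standardized to a common deprivation structure, Alvonia has the higher underlying rate.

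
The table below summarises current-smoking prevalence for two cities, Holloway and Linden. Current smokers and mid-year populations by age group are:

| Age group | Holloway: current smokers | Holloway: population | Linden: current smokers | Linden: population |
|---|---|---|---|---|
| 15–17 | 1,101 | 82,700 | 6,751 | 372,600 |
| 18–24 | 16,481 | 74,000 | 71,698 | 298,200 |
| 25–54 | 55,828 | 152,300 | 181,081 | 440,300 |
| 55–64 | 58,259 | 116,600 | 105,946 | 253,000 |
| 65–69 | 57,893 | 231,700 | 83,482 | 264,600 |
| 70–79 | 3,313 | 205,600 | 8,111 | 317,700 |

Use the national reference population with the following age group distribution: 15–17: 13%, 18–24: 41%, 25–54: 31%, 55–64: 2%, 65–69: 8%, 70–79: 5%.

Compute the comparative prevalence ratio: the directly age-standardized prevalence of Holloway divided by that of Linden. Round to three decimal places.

Age-specific rates per 1,000 for Holloway: 13.313, 222.716, 366.566, 499.648, 249.862, 16.114.
For Linden: 18.119, 240.436, 411.267, 418.759, 315.503, 25.530.
Standard weights: 0.13, 0.41, 0.31, 0.02, 0.08, 0.05.
Holloway: 0.1300×13.313 + 0.4100×222.716 + 0.3100×366.566 + 0.0200×499.648 + 0.0800×249.862 + 0.0500×16.114 = 237.4674 per 1,000.
Linden: 0.1300×18.119 + 0.4100×240.436 + 0.3100×411.267 + 0.0200×418.759 + 0.0800×315.503 + 0.0500×25.530 = 263.3189 per 1,000.
Ratio = 237.4674 ÷ 263.3189 = 0.90182.

0.902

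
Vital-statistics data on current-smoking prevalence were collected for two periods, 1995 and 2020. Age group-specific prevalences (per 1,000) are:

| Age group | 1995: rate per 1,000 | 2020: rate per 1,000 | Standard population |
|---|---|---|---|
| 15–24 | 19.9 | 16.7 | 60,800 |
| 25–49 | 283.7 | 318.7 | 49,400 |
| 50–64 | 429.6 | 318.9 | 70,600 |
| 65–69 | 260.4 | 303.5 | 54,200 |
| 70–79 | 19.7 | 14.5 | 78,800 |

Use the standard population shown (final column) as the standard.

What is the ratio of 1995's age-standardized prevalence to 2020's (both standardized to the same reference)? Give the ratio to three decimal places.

1.077

Standard total = 313,800; weights = 0.1938, 0.1574, 0.2250, 0.1727, 0.2511.
1995: 0.1938×19.9 + 0.1574×283.7 + 0.2250×429.6 + 0.1727×260.4 + 0.2511×19.7 = 195.0940 per 1,000.
2020: 0.1938×16.7 + 0.1574×318.7 + 0.2250×318.9 + 0.1727×303.5 + 0.2511×14.5 = 181.2166 per 1,000.
Ratio = 195.0940 ÷ 181.2166 = 1.07658.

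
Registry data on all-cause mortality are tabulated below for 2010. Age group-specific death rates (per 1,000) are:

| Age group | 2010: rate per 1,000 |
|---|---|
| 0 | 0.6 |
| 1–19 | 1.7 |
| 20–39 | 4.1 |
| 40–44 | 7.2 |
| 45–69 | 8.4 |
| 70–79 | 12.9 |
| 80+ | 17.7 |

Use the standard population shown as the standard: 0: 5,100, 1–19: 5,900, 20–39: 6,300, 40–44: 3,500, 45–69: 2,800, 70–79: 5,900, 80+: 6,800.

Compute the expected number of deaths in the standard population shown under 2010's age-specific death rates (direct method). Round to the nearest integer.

Expected deaths = Σ (standard pop × age-specific rate ÷ 1,000)
= 5,100×0.6/1,000 + 5,900×1.7/1,000 + 6,300×4.1/1,000 + 3,500×7.2/1,000 + 2,800×8.4/1,000 + 5,900×12.9/1,000 + 6,800×17.7/1,000
= 3.06 + 10.03 + 25.83 + 25.20 + 23.52 + 76.11 + 120.36 = 284.11.

284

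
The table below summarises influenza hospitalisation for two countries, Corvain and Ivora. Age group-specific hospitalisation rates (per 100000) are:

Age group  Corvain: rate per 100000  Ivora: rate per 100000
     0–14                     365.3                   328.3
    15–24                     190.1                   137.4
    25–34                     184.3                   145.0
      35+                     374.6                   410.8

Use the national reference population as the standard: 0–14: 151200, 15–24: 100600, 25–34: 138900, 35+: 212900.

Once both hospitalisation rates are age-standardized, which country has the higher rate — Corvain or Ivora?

Corvain

Standard total = 603600; weights = 0.2505, 0.1667, 0.2301, 0.3527.
Corvain: 0.2505×365.3 + 0.1667×190.1 + 0.2301×184.3 + 0.3527×374.6 = 297.7287 per 100000.
Ivora: 0.2505×328.3 + 0.1667×137.4 + 0.2301×145.0 + 0.3527×410.8 = 283.4016 per 100000.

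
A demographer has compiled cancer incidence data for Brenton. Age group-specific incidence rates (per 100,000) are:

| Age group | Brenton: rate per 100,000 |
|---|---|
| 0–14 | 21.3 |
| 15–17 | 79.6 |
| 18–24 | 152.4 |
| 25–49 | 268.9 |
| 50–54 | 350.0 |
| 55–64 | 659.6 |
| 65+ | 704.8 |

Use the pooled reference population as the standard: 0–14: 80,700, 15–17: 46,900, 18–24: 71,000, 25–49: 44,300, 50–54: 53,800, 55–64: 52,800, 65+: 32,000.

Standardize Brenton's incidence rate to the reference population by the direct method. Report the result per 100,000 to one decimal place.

Standard total = 381,500; weights = 0.2115, 0.1229, 0.1861, 0.1161, 0.1410, 0.1384, 0.0839.
Standardized rate: 0.2115×21.3 + 0.1229×79.6 + 0.1861×152.4 + 0.1161×268.9 + 0.1410×350.0 + 0.1384×659.6 + 0.0839×704.8 = 273.6443 per 100,000.

273.6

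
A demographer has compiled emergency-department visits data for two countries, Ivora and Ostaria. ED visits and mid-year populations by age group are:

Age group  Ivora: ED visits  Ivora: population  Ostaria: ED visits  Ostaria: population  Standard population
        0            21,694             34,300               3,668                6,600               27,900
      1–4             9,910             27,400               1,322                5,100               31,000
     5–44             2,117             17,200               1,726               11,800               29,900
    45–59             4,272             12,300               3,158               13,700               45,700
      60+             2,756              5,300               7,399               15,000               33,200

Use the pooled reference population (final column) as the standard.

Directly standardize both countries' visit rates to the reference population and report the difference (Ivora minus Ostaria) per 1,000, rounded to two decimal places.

Age-specific rates per 1,000 for Ivora: 632.478, 361.679, 123.081, 347.317, 520.000.
For Ostaria: 555.758, 259.216, 146.271, 230.511, 493.267.
Standard total = 167,700; weights = 0.1664, 0.1849, 0.1783, 0.2725, 0.1980.
Ivora: 0.1664×632.478 + 0.1849×361.679 + 0.1783×123.081 + 0.2725×347.317 + 0.1980×520.000 = 391.6202 per 1,000.
Ostaria: 0.1664×555.758 + 0.1849×259.216 + 0.1783×146.271 + 0.2725×230.511 + 0.1980×493.267 = 326.9269 per 1,000.
Difference = 391.6202 − 326.9269 = 64.6933.

64.69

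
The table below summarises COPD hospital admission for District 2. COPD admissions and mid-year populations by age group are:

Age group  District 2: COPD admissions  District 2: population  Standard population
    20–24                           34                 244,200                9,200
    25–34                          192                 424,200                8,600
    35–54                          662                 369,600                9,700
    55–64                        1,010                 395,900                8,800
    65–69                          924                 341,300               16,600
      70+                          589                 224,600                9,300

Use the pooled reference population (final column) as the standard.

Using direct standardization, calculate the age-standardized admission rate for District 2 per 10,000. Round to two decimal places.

18.38

Age-specific rates per 10,000 for District 2: 1.39, 4.53, 17.91, 25.51, 27.07, 26.22.
Standard total = 62,200; weights = 0.1479, 0.1383, 0.1559, 0.1415, 0.2669, 0.1495.
Standardized rate: 0.1479×1.39 + 0.1383×4.53 + 0.1559×17.91 + 0.1415×25.51 + 0.2669×27.07 + 0.1495×26.22 = 18.3806 per 10,000.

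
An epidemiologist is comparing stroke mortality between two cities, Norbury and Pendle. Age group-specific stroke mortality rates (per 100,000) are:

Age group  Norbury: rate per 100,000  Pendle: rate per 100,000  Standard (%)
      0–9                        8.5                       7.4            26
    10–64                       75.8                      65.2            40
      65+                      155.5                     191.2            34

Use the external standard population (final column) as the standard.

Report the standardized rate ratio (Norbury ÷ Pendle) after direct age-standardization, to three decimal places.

0.918

Standard weights: 0.26, 0.40, 0.34.
Norbury: 0.2600×8.5 + 0.4000×75.8 + 0.3400×155.5 = 85.4000 per 100,000.
Pendle: 0.2600×7.4 + 0.4000×65.2 + 0.3400×191.2 = 93.0120 per 100,000.
Ratio = 85.4000 ÷ 93.0120 = 0.91816.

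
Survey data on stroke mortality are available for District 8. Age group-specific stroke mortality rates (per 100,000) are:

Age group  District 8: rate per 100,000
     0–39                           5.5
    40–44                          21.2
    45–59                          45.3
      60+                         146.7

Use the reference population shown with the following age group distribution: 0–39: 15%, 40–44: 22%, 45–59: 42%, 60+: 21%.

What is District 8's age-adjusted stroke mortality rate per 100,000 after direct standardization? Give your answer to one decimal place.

Standard weights: 0.15, 0.22, 0.42, 0.21.
Standardized rate: 0.1500×5.5 + 0.2200×21.2 + 0.4200×45.3 + 0.2100×146.7 = 55.3220 per 100,000.

55.3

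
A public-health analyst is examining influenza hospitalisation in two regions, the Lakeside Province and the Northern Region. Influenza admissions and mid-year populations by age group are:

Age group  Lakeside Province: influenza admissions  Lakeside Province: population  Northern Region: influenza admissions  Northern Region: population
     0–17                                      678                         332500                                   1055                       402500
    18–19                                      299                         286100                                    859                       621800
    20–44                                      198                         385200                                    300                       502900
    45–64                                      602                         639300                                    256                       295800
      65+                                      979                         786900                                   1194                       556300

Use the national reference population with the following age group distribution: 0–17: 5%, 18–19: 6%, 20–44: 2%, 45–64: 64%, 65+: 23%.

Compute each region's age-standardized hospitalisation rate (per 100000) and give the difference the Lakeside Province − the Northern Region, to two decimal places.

-20.97

Age-specific rates per 100000 for the Lakeside Province: 203.91, 104.51, 51.40, 94.17, 124.41.
For the Northern Region: 262.11, 138.15, 59.65, 86.54, 214.63.
Standard weights: 0.05, 0.06, 0.02, 0.64, 0.23.
The Lakeside Province: 0.0500×203.91 + 0.0600×104.51 + 0.0200×51.40 + 0.6400×94.17 + 0.2300×124.41 = 106.3748 per 100000.
The Northern Region: 0.0500×262.11 + 0.0600×138.15 + 0.0200×59.65 + 0.6400×86.54 + 0.2300×214.63 = 127.3417 per 100000.
Difference = 106.3748 − 127.3417 = -20.9669.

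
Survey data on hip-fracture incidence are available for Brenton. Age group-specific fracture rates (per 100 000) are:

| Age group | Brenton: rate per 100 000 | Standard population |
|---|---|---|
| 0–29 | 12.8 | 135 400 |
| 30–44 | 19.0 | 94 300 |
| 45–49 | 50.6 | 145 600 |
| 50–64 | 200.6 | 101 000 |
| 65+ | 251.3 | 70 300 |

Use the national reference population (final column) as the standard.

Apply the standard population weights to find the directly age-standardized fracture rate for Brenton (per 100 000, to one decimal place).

89.3

Standard total = 546 600; weights = 0.2477, 0.1725, 0.2664, 0.1848, 0.1286.
Standardized rate: 0.2477×12.8 + 0.1725×19.0 + 0.2664×50.6 + 0.1848×200.6 + 0.1286×251.3 = 89.3143 per 100 000.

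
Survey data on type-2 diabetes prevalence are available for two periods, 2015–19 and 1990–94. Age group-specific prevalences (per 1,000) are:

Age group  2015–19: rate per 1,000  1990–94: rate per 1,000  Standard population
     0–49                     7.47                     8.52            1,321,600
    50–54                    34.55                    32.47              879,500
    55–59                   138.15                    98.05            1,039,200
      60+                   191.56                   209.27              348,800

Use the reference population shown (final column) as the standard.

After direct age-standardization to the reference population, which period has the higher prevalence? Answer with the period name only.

2015–19

Standard total = 3,589,100; weights = 0.3682, 0.2450, 0.2895, 0.0972.
2015–19: 0.3682×7.47 + 0.2450×34.55 + 0.2895×138.15 + 0.0972×191.56 = 69.8339 per 1,000.
1990–94: 0.3682×8.52 + 0.2450×32.47 + 0.2895×98.05 + 0.0972×209.27 = 59.8212 per 1,000.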